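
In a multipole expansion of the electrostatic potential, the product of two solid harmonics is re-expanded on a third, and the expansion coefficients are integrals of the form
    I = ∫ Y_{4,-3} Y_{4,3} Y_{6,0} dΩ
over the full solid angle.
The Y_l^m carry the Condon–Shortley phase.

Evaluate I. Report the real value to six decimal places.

-0.120915

Rules hold: Σm=0, L=14 even, 0≤6≤8.
N = 9·9·13 = 1053
Δ = 2!·6!·6!/15! = 1/1261260
Racah Σ t=0..2: t=0:+1/4608 t=1:−1/1296 t=2:+1/4608 = -7/20736
⇒ 3j(4 4 6; 0 0 0)² = 20/1287, sgn -1
Racah Σ t=1..2: t=1:−1/518400 t=2:+1/28800 = 17/518400
⇒ 3j(4 4 6; -3 3 0)² = 289/25740, sgn +1
4πI² = N·(3j₀)²·(3jₘ)² = 289/1573
I = -1·√(0.183725/4π) = -0.12091485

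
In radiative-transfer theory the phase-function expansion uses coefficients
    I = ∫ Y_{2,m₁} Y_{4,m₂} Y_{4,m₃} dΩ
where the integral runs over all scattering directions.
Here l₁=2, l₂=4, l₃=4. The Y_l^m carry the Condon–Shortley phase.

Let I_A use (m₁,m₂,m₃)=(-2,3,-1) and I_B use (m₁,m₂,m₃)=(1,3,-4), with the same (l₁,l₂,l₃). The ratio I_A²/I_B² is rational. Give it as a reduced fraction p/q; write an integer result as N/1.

9/14

Shared (l₁,l₂,l₃)=(2,4,4): N and (l;000)² cancel in I_A²/I_B².
A: Δ = 2!·2!·6!/11! = 1/13860; Racah Σ t=2..2: t=2:+1/480 = 1/480; ⇒ 3j(2 4 4; -2 3 -1)² = 3/110, sgn -1
B: Δ = 2!·2!·6!/11! = 1/13860; Racah Σ t=1..1: t=1:−1/1440 = -1/1440; ⇒ 3j(2 4 4; 1 3 -4)² = 7/165, sgn -1
I_A²/I_B² = (3/110)/(7/165) = 9/14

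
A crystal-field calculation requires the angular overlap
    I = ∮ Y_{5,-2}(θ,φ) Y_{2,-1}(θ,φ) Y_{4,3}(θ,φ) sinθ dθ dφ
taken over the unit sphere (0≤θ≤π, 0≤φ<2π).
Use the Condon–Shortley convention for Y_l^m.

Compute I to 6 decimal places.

l₁+l₂+l₃=11 is odd: 3j(l;000)=0 ⇒ I=0

0.000000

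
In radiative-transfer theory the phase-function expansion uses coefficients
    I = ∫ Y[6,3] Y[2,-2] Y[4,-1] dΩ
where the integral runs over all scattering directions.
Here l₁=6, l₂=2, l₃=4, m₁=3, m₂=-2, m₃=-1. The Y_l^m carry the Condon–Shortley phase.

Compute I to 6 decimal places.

m-sum 0 ✓  L=12 even ✓  4≤4≤8 ✓
Π(2lᵢ+1) = 13×5×9 = 585
triangle coeff Δ(6,2,4) = 1/6435
Σ_t [2,2]: t=2:+1/2304 = 1/2304
(3j)²=5/143 [(6 2 4; 0 0 0)], sign=+1
Σ_t [0,0]: t=0:+1/17280 = 1/17280
(3j)²=14/715 [(6 2 4; 3 -2 -1)], sign=-1
⇒ 4πI² = 630/1573
I = (-1)√(630/1573/(4π)) = -0.17852580

-0.178526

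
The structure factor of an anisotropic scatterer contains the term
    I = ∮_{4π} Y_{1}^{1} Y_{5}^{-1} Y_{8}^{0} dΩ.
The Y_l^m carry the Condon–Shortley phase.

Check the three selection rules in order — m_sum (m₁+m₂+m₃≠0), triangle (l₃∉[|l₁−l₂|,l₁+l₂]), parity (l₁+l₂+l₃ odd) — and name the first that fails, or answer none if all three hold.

triangle

Σmᵢ = 0  ✓
l₃∈[|l₁−l₂|,l₁+l₂]=[4,6], have l₃=8  ✗
Σlᵢ = 14 ⇒ even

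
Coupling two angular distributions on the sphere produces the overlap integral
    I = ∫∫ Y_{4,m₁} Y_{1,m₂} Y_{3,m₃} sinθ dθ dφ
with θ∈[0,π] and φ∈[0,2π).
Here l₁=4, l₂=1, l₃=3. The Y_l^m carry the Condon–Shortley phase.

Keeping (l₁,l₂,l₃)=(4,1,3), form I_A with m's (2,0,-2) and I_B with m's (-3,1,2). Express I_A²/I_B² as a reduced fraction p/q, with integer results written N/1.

Shared (l₁,l₂,l₃)=(4,1,3): N and (l;000)² cancel in I_A²/I_B².
A: Δ = 2!·6!·0!/9! = 1/252; Racah Σ t=1..1: t=1:−1/120 = -1/120; ⇒ 3j(4 1 3; 2 0 -2)² = 1/21, sgn +1
B: Δ = 2!·6!·0!/9! = 1/252; Racah Σ t=2..2: t=2:+1/240 = 1/240; ⇒ 3j(4 1 3; -3 1 2)² = 1/12, sgn -1
I_A²/I_B² = (1/21)/(1/12) = 4/7

4/7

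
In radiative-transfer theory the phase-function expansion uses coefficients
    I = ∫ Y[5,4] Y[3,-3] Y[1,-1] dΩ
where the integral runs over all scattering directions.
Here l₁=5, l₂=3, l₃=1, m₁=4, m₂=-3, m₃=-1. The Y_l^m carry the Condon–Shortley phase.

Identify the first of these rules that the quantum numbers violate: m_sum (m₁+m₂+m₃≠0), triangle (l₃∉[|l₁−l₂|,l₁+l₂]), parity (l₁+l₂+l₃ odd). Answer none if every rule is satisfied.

triangle

Σmᵢ = 0  ✓
l₃∈[|l₁−l₂|,l₁+l₂]=[2,8], have l₃=1  ✗
Σlᵢ = 9 ⇒ odd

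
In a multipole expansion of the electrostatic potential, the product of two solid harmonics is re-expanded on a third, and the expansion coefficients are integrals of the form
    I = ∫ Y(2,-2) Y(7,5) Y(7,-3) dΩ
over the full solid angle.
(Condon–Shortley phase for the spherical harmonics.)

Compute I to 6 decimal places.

0.139127

Rules hold: Σm=0, L=16 even, 5≤7≤9.
N = 5·15·15 = 1125
Δ = 2!·2!·12!/17! = 1/185640
Racah Σ t=0..2: t=0:+1/2419200 t=1:−1/518400 t=2:+1/2419200 = -1/907200
⇒ 3j(2 7 7; 0 0 0)² = 56/3315, sgn +1
Racah Σ t=2..2: t=2:+1/29030400 = 1/29030400
⇒ 3j(2 7 7; -2 5 -3)² = 99/7735, sgn +1
4πI² = N·(3j₀)²·(3jₘ)² = 11880/48841
I = +1·√(0.243238/4π) = 0.13912687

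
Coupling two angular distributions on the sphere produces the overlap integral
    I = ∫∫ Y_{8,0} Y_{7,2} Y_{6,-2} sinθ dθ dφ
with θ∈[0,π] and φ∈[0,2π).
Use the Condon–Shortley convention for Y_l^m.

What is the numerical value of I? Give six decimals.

0.000000

l₁+l₂+l₃=21 is odd: 3j(l;000)=0 ⇒ I=0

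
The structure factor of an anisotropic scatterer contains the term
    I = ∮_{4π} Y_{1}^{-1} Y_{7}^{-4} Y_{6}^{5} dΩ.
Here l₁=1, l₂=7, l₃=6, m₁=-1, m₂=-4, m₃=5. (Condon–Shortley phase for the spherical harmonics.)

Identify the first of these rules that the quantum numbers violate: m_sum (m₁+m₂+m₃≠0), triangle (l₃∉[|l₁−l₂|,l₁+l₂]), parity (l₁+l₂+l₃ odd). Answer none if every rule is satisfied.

m₁+m₂+m₃ = -1 − 4 + 5 = 0  ✓
triangle: |1−7|=6 ≤ l₃=6 ≤ 1+7=8  ✓
parity: l₁+l₂+l₃ = 14 is even  ✓

none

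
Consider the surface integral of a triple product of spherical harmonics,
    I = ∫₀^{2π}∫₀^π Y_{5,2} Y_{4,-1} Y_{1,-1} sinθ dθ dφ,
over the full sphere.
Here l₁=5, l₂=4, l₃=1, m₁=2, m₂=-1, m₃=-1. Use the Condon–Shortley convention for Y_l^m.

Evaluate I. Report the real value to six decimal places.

0.225034

m-sum 0 ✓  L=10 even ✓  1≤1≤9 ✓
Π(2lᵢ+1) = 11×9×3 = 297
triangle coeff Δ(5,4,1) = 1/495
Σ_t [4,4]: t=4:+1/576 = 1/576
(3j)²=5/99 [(5 4 1; 0 0 0)], sign=-1
Σ_t [3,3]: t=3:−1/1440 = -1/1440
(3j)²=7/165 [(5 4 1; 2 -1 -1)], sign=-1
⇒ 4πI² = 7/11
I = (+1)√(7/11/(4π)) = 0.22503380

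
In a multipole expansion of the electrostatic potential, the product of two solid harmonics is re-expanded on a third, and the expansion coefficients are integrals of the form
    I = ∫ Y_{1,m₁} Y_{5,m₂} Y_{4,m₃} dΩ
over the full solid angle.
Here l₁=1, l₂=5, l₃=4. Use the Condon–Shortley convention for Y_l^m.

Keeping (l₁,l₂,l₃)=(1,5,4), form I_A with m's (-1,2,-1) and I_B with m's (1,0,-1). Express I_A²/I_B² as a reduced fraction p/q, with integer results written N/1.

21/10

Shared (l₁,l₂,l₃)=(1,5,4): N and (l;000)² cancel in I_A²/I_B².
A: Δ = 2!·0!·8!/11! = 1/495; Racah Σ t=2..2: t=2:+1/1440 = 1/1440; ⇒ 3j(1 5 4; -1 2 -1)² = 7/165, sgn -1
B: Δ = 2!·0!·8!/11! = 1/495; Racah Σ t=0..0: t=0:+1/1440 = 1/1440; ⇒ 3j(1 5 4; 1 0 -1)² = 2/99, sgn -1
I_A²/I_B² = (7/165)/(2/99) = 21/10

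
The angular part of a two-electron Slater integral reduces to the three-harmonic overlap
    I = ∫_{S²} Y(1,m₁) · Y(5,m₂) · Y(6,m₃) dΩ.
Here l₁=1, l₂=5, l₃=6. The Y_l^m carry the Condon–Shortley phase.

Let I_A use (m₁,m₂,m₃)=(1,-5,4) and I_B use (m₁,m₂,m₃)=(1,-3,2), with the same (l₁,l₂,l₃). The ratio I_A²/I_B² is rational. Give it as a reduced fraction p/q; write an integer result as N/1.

l's match ⇒ only the (l;m) 3-j factors differ between A and B.
A: triangle coeff Δ(1,5,6) = 1/858; Σ_t [0,0]: t=0:+1/7257600 = 1/7257600; (3j)²=1/858 [(1 5 6; 1 -5 4)], sign=+1
B: triangle coeff Δ(1,5,6) = 1/858; Σ_t [0,0]: t=0:+1/161280 = 1/161280; (3j)²=1/143 [(1 5 6; 1 -3 2)], sign=+1
I_A²/I_B² = (1/858)/(1/143) = 1/6

1/6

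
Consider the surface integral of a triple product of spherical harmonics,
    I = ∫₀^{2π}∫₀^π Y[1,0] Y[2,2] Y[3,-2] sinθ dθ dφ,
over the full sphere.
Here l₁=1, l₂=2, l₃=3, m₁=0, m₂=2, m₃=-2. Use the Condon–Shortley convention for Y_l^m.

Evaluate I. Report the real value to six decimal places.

0.184674

Rules hold: Σm=0, L=6 even, 1≤3≤3.
N = 3·5·7 = 105
Δ = 0!·2!·4!/7! = 1/105
Racah Σ t=0..0: t=0:+1/4 = 1/4
⇒ 3j(1 2 3; 0 0 0)² = 3/35, sgn -1
Racah Σ t=0..0: t=0:+1/24 = 1/24
⇒ 3j(1 2 3; 0 2 -2)² = 1/21, sgn -1
4πI² = N·(3j₀)²·(3jₘ)² = 3/7
I = +1·√(0.428571/4π) = 0.18467439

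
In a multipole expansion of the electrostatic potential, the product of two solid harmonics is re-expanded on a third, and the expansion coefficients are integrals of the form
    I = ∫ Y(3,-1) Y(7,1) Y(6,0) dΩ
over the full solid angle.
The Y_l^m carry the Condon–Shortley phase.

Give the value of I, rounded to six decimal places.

-0.072239

m-sum 0 ✓  L=16 even ✓  4≤6≤10 ✓
Π(2lᵢ+1) = 7×15×13 = 1365
triangle coeff Δ(3,7,6) = 1/2042040
Σ_t [1,3]: t=1:−1/207360 t=2:+1/57600 t=3:−1/207360 = 1/129600
(3j)²=168/12155 [(3 7 6; 0 0 0)], sign=+1
Σ_t [2,4]: t=2:+1/138240 t=3:−1/86400 t=4:+1/829440 = -13/4147200
(3j)²=13/3740 [(3 7 6; -1 1 0)], sign=-1
⇒ 4πI² = 11466/174845
I = (-1)√(11466/174845/(4π)) = -0.07223945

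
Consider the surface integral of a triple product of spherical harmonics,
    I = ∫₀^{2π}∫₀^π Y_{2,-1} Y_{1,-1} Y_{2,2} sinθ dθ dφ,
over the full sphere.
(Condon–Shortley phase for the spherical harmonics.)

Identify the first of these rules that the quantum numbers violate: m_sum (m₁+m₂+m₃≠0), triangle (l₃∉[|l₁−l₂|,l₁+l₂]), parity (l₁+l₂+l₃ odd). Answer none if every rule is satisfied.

parity

m₁+m₂+m₃ = -1 − 1 + 2 = 0  ✓
triangle: |2−1|=1 ≤ l₃=2 ≤ 2+1=3  ✓
parity: l₁+l₂+l₃ = 5 is odd  ✗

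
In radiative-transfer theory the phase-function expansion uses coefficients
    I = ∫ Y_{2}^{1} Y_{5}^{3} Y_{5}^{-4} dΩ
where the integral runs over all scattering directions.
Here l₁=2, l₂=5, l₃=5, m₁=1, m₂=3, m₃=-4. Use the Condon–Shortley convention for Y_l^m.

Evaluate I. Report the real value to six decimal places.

0.196098

Rules hold: Σm=0, L=12 even, 3≤5≤7.
N = 5·11·11 = 605
Δ = 2!·2!·8!/13! = 1/38610
Racah Σ t=0..2: t=0:+1/2880 t=1:−1/576 t=2:+1/2880 = -1/960
⇒ 3j(2 5 5; 0 0 0)² = 10/429, sgn +1
Racah Σ t=0..1: t=0:+1/80640 t=1:−1/10080 = -1/11520
⇒ 3j(2 5 5; 1 3 -4)² = 49/1430, sgn +1
4πI² = N·(3j₀)²·(3jₘ)² = 245/507
I = +1·√(0.483235/4π) = 0.19609844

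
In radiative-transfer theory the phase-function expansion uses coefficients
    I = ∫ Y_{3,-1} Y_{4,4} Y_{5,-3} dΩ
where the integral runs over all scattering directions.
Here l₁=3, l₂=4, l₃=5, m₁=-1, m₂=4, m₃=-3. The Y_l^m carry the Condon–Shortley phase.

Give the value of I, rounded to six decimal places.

m-sum 0 ✓  L=12 even ✓  1≤5≤7 ✓
Π(2lᵢ+1) = 7×9×11 = 693
triangle coeff Δ(3,4,5) = 1/180180
Σ_t [0,2]: t=0:+1/576 t=1:−1/144 t=2:+1/576 = -1/288
(3j)²=20/1001 [(3 4 5; 0 0 0)], sign=+1
Σ_t [2,2]: t=2:+1/5760 = 1/5760
(3j)²=56/2145 [(3 4 5; -1 4 -3)], sign=+1
⇒ 4πI² = 672/1859
I = (+1)√(672/1859/(4π)) = 0.16960553

0.169606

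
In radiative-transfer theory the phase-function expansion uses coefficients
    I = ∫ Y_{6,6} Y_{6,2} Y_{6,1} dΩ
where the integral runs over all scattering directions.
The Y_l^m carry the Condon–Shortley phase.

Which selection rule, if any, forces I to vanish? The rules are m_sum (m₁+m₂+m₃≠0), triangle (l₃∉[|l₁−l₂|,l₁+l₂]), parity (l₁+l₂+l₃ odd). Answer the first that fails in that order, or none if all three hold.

m_sum

azimuthal sum: 6 + 2 + 1 = 9  ✗
0 ≤ 6 ≤ 12 (triangle on l)
L = 6 + 6 + 6 = 18 (even)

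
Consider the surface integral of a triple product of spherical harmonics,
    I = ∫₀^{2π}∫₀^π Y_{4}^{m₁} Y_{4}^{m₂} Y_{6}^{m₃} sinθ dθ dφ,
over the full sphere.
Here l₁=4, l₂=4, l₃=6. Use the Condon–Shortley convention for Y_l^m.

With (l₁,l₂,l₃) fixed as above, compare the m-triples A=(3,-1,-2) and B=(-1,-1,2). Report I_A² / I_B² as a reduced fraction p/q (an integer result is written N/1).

9/7

l's match ⇒ only the (l;m) 3-j factors differ between A and B.
A: triangle coeff Δ(4,4,6) = 1/1261260; Σ_t [0,1]: t=0:+1/8640 t=1:−1/34560 = 1/11520; (3j)²=3/143 [(4 4 6; 3 -1 -2)], sign=+1
B: triangle coeff Δ(4,4,6) = 1/1261260; Σ_t [0,2]: t=0:+1/8640 t=1:−1/2304 t=2:+1/8640 = -7/34560; (3j)²=7/429 [(4 4 6; -1 -1 2)], sign=-1
I_A²/I_B² = (3/143)/(7/429) = 9/7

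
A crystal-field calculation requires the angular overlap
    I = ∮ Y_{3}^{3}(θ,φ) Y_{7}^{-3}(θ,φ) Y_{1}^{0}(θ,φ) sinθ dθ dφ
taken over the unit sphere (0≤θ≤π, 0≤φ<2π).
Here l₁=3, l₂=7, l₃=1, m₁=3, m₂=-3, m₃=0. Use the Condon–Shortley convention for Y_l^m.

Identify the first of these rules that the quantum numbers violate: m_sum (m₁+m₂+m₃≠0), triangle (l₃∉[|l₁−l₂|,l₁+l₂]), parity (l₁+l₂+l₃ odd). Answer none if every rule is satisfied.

m₁+m₂+m₃ = 3 − 3 + 0 = 0  ✓
triangle: |3−7|=4 ≤ l₃=1 ≤ 3+7=10  ✗
parity: l₁+l₂+l₃ = 11 is odd

triangle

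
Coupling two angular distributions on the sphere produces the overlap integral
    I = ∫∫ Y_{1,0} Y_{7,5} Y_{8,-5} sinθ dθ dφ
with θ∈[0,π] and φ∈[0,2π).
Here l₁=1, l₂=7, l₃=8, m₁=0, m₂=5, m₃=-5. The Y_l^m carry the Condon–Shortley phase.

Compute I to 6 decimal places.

-0.191081

m-sum 0 ✓  L=16 even ✓  6≤8≤8 ✓
Π(2lᵢ+1) = 3×15×17 = 765
triangle coeff Δ(1,7,8) = 1/2040
Σ_t [0,0]: t=0:+1/25401600 = 1/25401600
(3j)²=8/255 [(1 7 8; 0 0 0)], sign=+1
Σ_t [0,0]: t=0:+1/958003200 = 1/958003200
(3j)²=13/680 [(1 7 8; 0 5 -5)], sign=-1
⇒ 4πI² = 39/85
I = (-1)√(39/85/(4π)) = -0.19108118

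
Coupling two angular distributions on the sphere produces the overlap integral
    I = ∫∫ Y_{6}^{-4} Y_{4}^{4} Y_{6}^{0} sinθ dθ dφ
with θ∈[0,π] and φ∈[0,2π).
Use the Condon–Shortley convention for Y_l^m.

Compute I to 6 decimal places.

Checks pass: Σm=0; 16 even; l₃=6∈[2,10].
(2·6+1)(2·4+1)(2·6+1) = 1521
Δ: 4! 8! 4! / 17! → 1/15315300
sum: t=0:+1/829440 t=1:−1/25920 t=2:+1/9216 t=3:−1/25920 t=4:+1/829440 = 7/207360
3j²(6 4 6; 0 0 0) = Δ·Π!·Σ² = 28/2431  (sign +1)
sum: t=4:+1/829440 = 1/829440
3j²(6 4 6; -4 4 0) = Δ·Π!·Σ² = 35/2431  (sign +1)
combine: 4πI² = 1521·28/2431·35/2431 = 8820/34969
take √, sign +1: I = 0.14167322

0.141673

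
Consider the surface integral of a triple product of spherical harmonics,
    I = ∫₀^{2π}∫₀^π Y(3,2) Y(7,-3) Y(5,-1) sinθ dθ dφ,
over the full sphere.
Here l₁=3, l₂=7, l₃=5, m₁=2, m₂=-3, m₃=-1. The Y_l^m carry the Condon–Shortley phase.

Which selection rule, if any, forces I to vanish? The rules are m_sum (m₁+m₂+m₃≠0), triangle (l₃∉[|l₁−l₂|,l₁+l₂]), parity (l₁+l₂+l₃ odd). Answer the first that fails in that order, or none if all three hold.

m₁+m₂+m₃ = 2 − 3 − 1 = -2  ✗
triangle: |3−7|=4 ≤ l₃=5 ≤ 3+7=10
parity: l₁+l₂+l₃ = 15 is odd

m_sum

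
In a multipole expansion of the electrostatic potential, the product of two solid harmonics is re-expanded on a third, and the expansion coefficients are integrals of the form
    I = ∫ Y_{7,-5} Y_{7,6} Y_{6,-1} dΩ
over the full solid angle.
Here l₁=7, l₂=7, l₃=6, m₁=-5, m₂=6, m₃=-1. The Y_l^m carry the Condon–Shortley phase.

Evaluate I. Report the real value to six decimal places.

-0.100056

Checks pass: Σm=0; 20 even; l₃=6∈[0,14].
(2·7+1)(2·7+1)(2·6+1) = 2925
Δ: 8! 6! 6! / 21! → 1/2444321880
sum: t=1:−1/2612736000 t=2:+1/20736000 t=3:−1/1658880 t=4:+1/746496 t=5:−1/1658880 t=6:+1/20736000 t=7:−1/2612736000 = 1/4354560
3j²(7 7 6; 0 0 0) = Δ·Π!·Σ² = 1000/138567  (sign +1)
sum: t=7:−1/435456000 t=8:+1/232243200 = 1/497664000
3j²(7 7 6; -5 6 -1) = Δ·Π!·Σ² = 77/12920  (sign -1)
combine: 4πI² = 2925·1000/138567·77/12920 = 13125/104329
take √, sign -1: I = -0.10005578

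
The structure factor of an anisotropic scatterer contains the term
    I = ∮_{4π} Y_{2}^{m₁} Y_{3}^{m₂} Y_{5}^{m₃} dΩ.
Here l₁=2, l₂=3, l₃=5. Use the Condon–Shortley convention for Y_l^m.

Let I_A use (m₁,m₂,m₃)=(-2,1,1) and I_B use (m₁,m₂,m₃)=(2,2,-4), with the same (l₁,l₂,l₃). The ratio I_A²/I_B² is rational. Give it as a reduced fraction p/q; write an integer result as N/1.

Shared (l₁,l₂,l₃)=(2,3,5): N and (l;000)² cancel in I_A²/I_B².
A: Δ = 0!·4!·6!/11! = 1/2310; Racah Σ t=0..0: t=0:+1/1152 = 1/1152; ⇒ 3j(2 3 5; -2 1 1)² = 1/154, sgn +1
B: Δ = 0!·4!·6!/11! = 1/2310; Racah Σ t=0..0: t=0:+1/2880 = 1/2880; ⇒ 3j(2 3 5; 2 2 -4)² = 3/55, sgn -1
I_A²/I_B² = (1/154)/(3/55) = 5/42

5/42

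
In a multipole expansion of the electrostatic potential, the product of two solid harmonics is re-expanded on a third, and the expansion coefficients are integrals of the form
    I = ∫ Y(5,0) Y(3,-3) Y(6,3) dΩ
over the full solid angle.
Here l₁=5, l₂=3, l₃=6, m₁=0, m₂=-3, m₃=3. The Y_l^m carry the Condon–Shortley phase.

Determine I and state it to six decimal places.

Rules hold: Σm=0, L=14 even, 2≤6≤8.
N = 11·7·13 = 1001
Δ = 2!·8!·4!/15! = 1/675675
Racah Σ t=0..2: t=0:+1/8640 t=1:−1/2304 t=2:+1/8640 = -7/34560
⇒ 3j(5 3 6; 0 0 0)² = 7/429, sgn -1
Racah Σ t=0..0: t=0:+1/34560 = 1/34560
⇒ 3j(5 3 6; 0 -3 3)² = 4/143, sgn -1
4πI² = N·(3j₀)²·(3jₘ)² = 196/429
I = +1·√(0.456876/4π) = 0.19067531

0.190675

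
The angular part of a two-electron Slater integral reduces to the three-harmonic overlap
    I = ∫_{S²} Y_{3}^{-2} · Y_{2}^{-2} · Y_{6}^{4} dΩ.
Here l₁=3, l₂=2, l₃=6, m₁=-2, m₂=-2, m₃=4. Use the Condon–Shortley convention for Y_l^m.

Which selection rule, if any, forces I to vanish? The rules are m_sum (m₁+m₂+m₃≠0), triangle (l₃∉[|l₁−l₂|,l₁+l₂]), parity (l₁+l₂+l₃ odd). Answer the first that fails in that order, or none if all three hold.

triangle

m₁+m₂+m₃ = -2 − 2 + 4 = 0  ✓
triangle: |3−2|=1 ≤ l₃=6 ≤ 3+2=5  ✗
parity: l₁+l₂+l₃ = 11 is odd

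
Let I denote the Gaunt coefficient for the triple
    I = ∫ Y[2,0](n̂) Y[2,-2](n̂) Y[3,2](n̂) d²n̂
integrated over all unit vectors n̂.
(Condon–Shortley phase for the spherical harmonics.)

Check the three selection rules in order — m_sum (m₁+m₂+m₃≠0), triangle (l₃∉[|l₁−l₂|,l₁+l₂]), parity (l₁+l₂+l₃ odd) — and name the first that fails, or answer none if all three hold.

m₁+m₂+m₃ = 0 − 2 + 2 = 0  ✓
triangle: |2−2|=0 ≤ l₃=3 ≤ 2+2=4  ✓
parity: l₁+l₂+l₃ = 7 is odd  ✗

parity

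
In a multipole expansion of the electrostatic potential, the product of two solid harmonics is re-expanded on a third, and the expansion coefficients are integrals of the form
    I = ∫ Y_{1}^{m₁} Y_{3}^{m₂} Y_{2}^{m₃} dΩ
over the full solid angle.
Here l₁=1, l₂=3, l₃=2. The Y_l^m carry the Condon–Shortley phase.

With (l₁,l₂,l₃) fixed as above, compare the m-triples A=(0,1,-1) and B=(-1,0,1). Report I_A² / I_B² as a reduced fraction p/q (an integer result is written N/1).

8/3

l's match ⇒ only the (l;m) 3-j factors differ between A and B.
A: triangle coeff Δ(1,3,2) = 1/105; Σ_t [1,1]: t=1:−1/6 = -1/6; (3j)²=8/105 [(1 3 2; 0 1 -1)], sign=+1
B: triangle coeff Δ(1,3,2) = 1/105; Σ_t [2,2]: t=2:+1/12 = 1/12; (3j)²=1/35 [(1 3 2; -1 0 1)], sign=-1
I_A²/I_B² = (8/105)/(1/35) = 8/3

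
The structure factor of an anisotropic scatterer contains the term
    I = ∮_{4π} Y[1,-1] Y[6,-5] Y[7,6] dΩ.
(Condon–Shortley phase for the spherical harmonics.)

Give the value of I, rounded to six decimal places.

Checks pass: Σm=0; 14 even; l₃=7∈[5,7].
(2·1+1)(2·6+1)(2·7+1) = 585
Δ: 0! 2! 12! / 15! → 1/1365
sum: t=0:+1/518400 = 1/518400
3j²(1 6 7; 0 0 0) = Δ·Π!·Σ² = 7/195  (sign -1)
sum: t=0:+1/79833600 = 1/79833600
3j²(1 6 7; -1 -5 6) = Δ·Π!·Σ² = 2/35  (sign -1)
combine: 4πI² = 585·7/195·2/35 = 6/5
take √, sign +1: I = 0.30901936

0.309019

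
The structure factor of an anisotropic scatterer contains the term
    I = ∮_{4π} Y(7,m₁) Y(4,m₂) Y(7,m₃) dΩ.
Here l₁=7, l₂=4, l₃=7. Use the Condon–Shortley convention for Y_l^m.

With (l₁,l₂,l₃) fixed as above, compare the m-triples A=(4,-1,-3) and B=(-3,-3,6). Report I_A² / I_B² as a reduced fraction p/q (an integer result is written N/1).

Shared (l₁,l₂,l₃)=(7,4,7): N and (l;000)² cancel in I_A²/I_B².
A: Δ = 4!·10!·4!/19! = 1/58198140; Racah Σ t=0..3: t=0:+1/4354560 t=1:−1/1935360 t=2:+1/8709120 t=3:−1/522547200 = -13/74649600; ⇒ 3j(7 4 7; 4 -1 -3)² = 91/11628, sgn -1
B: Δ = 4!·10!·4!/19! = 1/58198140; Racah Σ t=0..1: t=0:+1/522547200 t=1:−1/52254720 = -1/58060800; ⇒ 3j(7 4 7; -3 -3 6)² = 9/646, sgn +1
I_A²/I_B² = (91/11628)/(9/646) = 91/162

91/162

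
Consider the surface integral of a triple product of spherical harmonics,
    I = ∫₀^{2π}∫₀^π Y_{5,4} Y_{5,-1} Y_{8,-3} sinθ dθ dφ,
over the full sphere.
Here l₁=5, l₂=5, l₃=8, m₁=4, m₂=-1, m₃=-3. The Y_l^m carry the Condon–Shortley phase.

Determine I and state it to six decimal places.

Checks pass: Σm=0; 18 even; l₃=8∈[0,10].
(2·5+1)(2·5+1)(2·8+1) = 2057
Δ: 2! 8! 8! / 19! → 1/37413090
sum: t=0:+1/1036800 t=1:−1/331776 t=2:+1/1036800 = -1/921600
3j²(5 5 8; 0 0 0) = Δ·Π!·Σ² = 490/46189  (sign -1)
sum: t=0:+1/5806080 t=1:−1/29030400 = 1/7257600
3j²(5 5 8; 4 -1 -3) = Δ·Π!·Σ² = 64/4199  (sign -1)
combine: 4πI² = 2057·490/46189·64/4199 = 344960/1037153
take √, sign +1: I = 0.16268894

0.162689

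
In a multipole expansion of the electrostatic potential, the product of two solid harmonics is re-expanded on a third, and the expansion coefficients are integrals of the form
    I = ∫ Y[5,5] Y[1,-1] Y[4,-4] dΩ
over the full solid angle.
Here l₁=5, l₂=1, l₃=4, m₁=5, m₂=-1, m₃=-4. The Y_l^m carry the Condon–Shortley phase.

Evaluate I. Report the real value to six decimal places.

-0.329416

m-sum 0 ✓  L=10 even ✓  4≤4≤6 ✓
Π(2lᵢ+1) = 11×3×9 = 297
triangle coeff Δ(5,1,4) = 1/495
Σ_t [1,1]: t=1:−1/576 = -1/576
(3j)²=5/99 [(5 1 4; 0 0 0)], sign=-1
Σ_t [0,0]: t=0:+1/80640 = 1/80640
(3j)²=1/11 [(5 1 4; 5 -1 -4)], sign=+1
⇒ 4πI² = 15/11
I = (-1)√(15/11/(4π)) = -0.32941575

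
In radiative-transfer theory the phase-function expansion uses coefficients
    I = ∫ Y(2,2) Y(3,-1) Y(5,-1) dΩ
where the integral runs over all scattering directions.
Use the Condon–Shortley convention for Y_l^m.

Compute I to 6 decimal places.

-0.092802

Rules hold: Σm=0, L=10 even, 1≤5≤5.
N = 5·7·11 = 385
Δ = 0!·4!·6!/11! = 1/2310
Racah Σ t=0..0: t=0:+1/144 = 1/144
⇒ 3j(2 3 5; 0 0 0)² = 10/231, sgn -1
Racah Σ t=0..0: t=0:+1/1152 = 1/1152
⇒ 3j(2 3 5; 2 -1 -1)² = 1/154, sgn +1
4πI² = N·(3j₀)²·(3jₘ)² = 25/231
I = -1·√(0.108225/4π) = -0.09280237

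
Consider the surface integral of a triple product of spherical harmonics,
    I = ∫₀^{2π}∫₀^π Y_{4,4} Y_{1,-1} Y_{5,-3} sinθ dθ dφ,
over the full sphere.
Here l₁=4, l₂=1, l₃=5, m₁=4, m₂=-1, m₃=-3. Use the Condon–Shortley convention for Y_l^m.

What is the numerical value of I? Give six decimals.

m-sum 0 ✓  L=10 even ✓  3≤5≤5 ✓
Π(2lᵢ+1) = 9×3×11 = 297
triangle coeff Δ(4,1,5) = 1/495
Σ_t [0,0]: t=0:+1/576 = 1/576
(3j)²=5/99 [(4 1 5; 0 0 0)], sign=-1
Σ_t [0,0]: t=0:+1/80640 = 1/80640
(3j)²=1/495 [(4 1 5; 4 -1 -3)], sign=+1
⇒ 4πI² = 1/33
I = (-1)√(1/33/(4π)) = -0.04910640

-0.049106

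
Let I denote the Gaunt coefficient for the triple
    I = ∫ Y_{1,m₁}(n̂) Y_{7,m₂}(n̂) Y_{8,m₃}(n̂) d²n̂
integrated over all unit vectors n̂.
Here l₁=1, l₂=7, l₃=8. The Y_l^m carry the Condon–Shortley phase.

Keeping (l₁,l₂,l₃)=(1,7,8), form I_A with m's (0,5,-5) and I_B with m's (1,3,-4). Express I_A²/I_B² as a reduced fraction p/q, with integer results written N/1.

13/22

Shared (l₁,l₂,l₃)=(1,7,8): N and (l;000)² cancel in I_A²/I_B².
A: Δ = 0!·2!·14!/17! = 1/2040; Racah Σ t=0..0: t=0:+1/958003200 = 1/958003200; ⇒ 3j(1 7 8; 0 5 -5)² = 13/680, sgn -1
B: Δ = 0!·2!·14!/17! = 1/2040; Racah Σ t=0..0: t=0:+1/174182400 = 1/174182400; ⇒ 3j(1 7 8; 1 3 -4)² = 11/340, sgn +1
I_A²/I_B² = (13/680)/(11/340) = 13/22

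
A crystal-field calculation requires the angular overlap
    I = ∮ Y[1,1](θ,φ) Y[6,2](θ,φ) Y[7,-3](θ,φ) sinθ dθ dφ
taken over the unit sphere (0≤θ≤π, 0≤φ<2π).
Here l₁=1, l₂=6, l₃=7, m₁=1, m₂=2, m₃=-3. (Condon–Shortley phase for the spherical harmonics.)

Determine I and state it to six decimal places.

Rules hold: Σm=0, L=14 even, 5≤7≤7.
N = 3·13·15 = 585
Δ = 0!·2!·12!/15! = 1/1365
Racah Σ t=0..0: t=0:+1/518400 = 1/518400
⇒ 3j(1 6 7; 0 0 0)² = 7/195, sgn -1
Racah Σ t=0..0: t=0:+1/1935360 = 1/1935360
⇒ 3j(1 6 7; 1 2 -3)² = 3/91, sgn +1
4πI² = N·(3j₀)²·(3jₘ)² = 9/13
I = -1·√(0.692308/4π) = -0.23471705

-0.234717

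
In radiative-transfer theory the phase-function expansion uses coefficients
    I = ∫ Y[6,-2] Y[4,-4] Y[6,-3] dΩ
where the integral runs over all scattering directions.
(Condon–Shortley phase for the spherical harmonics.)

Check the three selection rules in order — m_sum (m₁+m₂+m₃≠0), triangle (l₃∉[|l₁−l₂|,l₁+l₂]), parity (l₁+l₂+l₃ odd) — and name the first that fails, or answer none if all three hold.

Σmᵢ = -9  ✗
l₃∈[|l₁−l₂|,l₁+l₂]=[2,10], have l₃=6
Σlᵢ = 16 ⇒ even

m_sum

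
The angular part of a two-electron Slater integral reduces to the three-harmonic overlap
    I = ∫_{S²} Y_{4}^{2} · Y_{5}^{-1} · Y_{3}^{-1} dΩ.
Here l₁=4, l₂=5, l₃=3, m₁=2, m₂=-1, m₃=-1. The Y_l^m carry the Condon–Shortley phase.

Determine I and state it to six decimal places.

0.106335

Checks pass: Σm=0; 12 even; l₃=3∈[1,9].
(2·4+1)(2·5+1)(2·3+1) = 693
Δ: 6! 2! 4! / 13! → 1/180180
sum: t=2:+1/576 t=3:−1/144 t=4:+1/576 = -1/288
3j²(4 5 3; 0 0 0) = Δ·Π!·Σ² = 20/1001  (sign +1)
sum: t=0:+1/34560 t=1:−1/720 t=2:+1/384 = 43/34560
3j²(4 5 3; 2 -1 -1) = Δ·Π!·Σ² = 1849/180180  (sign +1)
combine: 4πI² = 693·20/1001·1849/180180 = 1849/13013
take √, sign +1: I = 0.10633465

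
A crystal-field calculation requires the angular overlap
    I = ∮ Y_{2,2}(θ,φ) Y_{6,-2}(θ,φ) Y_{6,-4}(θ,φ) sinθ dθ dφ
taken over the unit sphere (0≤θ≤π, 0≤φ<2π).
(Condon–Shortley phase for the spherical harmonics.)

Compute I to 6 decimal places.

m-sum = 2 − 2 − 4 = -4 ≠ 0 ⇒ I = 0

0.000000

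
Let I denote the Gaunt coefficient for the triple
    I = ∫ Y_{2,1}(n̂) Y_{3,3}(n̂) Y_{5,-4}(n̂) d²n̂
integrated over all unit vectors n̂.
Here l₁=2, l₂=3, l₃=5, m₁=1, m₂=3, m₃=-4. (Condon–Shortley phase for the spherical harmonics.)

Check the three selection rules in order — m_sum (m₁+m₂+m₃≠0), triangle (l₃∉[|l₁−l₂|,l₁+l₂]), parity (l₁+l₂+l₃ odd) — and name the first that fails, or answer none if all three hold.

none

m₁+m₂+m₃ = 1 + 3 − 4 = 0  ✓
triangle: |2−3|=1 ≤ l₃=5 ≤ 2+3=5  ✓
parity: l₁+l₂+l₃ = 10 is even  ✓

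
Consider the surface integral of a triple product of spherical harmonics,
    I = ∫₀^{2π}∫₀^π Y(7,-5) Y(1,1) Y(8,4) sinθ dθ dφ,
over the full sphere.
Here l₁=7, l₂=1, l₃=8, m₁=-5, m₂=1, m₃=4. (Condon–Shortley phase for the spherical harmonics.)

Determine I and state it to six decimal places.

0.074948

Rules hold: Σm=0, L=16 even, 6≤8≤8.
N = 15·3·17 = 765
Δ = 0!·14!·2!/17! = 1/2040
Racah Σ t=0..0: t=0:+1/25401600 = 1/25401600
⇒ 3j(7 1 8; 0 0 0)² = 8/255, sgn +1
Racah Σ t=0..0: t=0:+1/1916006400 = 1/1916006400
⇒ 3j(7 1 8; -5 1 4)² = 1/340, sgn +1
4πI² = N·(3j₀)²·(3jₘ)² = 6/85
I = +1·√(0.0705882/4π) = 0.07494820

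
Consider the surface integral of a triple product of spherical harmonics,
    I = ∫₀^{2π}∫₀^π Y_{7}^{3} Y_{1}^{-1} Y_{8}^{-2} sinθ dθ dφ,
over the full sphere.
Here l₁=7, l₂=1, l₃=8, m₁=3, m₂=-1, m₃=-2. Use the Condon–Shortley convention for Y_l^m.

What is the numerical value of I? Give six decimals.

Checks pass: Σm=0; 16 even; l₃=8∈[6,8].
(2·7+1)(2·1+1)(2·8+1) = 765
Δ: 0! 14! 2! / 17! → 1/2040
sum: t=0:+1/25401600 = 1/25401600
3j²(7 1 8; 0 0 0) = Δ·Π!·Σ² = 8/255  (sign +1)
sum: t=0:+1/174182400 = 1/174182400
3j²(7 1 8; 3 -1 -2) = Δ·Π!·Σ² = 1/136  (sign +1)
combine: 4πI² = 765·8/255·1/136 = 3/17
take √, sign +1: I = 0.11850352

0.118504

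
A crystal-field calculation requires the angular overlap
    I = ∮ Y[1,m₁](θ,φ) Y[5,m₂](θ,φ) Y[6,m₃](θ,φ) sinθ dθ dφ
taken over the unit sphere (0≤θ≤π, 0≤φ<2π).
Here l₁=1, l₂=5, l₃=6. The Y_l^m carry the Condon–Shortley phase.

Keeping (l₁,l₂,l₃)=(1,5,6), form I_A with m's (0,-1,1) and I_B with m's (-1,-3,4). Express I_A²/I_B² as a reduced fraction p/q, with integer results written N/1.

Shared (l₁,l₂,l₃)=(1,5,6): N and (l;000)² cancel in I_A²/I_B².
A: Δ = 0!·2!·10!/13! = 1/858; Racah Σ t=0..0: t=0:+1/17280 = 1/17280; ⇒ 3j(1 5 6; 0 -1 1)² = 35/858, sgn -1
B: Δ = 0!·2!·10!/13! = 1/858; Racah Σ t=0..0: t=0:+1/161280 = 1/161280; ⇒ 3j(1 5 6; -1 -3 4)² = 15/286, sgn +1
I_A²/I_B² = (35/858)/(15/286) = 7/9

7/9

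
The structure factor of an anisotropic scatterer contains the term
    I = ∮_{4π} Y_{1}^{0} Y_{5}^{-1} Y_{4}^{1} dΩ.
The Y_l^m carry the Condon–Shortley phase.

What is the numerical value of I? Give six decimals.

-0.240571

Checks pass: Σm=0; 10 even; l₃=4∈[4,6].
(2·1+1)(2·5+1)(2·4+1) = 297
Δ: 2! 0! 8! / 11! → 1/495
sum: t=1:−1/576 = -1/576
3j²(1 5 4; 0 0 0) = Δ·Π!·Σ² = 5/99  (sign -1)
sum: t=1:−1/720 = -1/720
3j²(1 5 4; 0 -1 1) = Δ·Π!·Σ² = 8/165  (sign +1)
combine: 4πI² = 297·5/99·8/165 = 8/11
take √, sign -1: I = -0.24057125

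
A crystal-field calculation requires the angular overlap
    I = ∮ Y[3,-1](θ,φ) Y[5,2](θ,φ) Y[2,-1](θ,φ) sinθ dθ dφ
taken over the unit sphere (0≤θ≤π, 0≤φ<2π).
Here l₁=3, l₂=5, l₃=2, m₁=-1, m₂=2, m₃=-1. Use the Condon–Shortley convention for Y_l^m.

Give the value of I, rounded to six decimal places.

0.245532

Rules hold: Σm=0, L=10 even, 2≤2≤8.
N = 7·11·5 = 385
Δ = 6!·0!·4!/11! = 1/2310
Racah Σ t=3..3: t=3:−1/144 = -1/144
⇒ 3j(3 5 2; 0 0 0)² = 10/231, sgn -1
Racah Σ t=4..4: t=4:+1/288 = 1/288
⇒ 3j(3 5 2; -1 2 -1)² = 1/22, sgn -1
4πI² = N·(3j₀)²·(3jₘ)² = 25/33
I = +1·√(0.757576/4π) = 0.24553200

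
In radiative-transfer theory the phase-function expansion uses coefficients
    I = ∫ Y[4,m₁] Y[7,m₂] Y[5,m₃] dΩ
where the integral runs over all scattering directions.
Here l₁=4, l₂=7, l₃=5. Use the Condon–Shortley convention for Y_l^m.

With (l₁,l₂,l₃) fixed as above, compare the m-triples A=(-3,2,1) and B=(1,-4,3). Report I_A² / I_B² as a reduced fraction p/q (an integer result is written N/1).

1617/169

Same 4,7,5: normalisation and zero-m 3j drop out of the ratio.
A: Δ: 6! 2! 8! / 17! → 1/6126120; sum: t=5:−1/138240 t=6:+1/518400 = -11/2073600; 3j²(4 7 5; -3 2 1) = Δ·Π!·Σ² = 77/4420  (sign -1)
B: Δ: 6! 2! 8! / 17! → 1/6126120; sum: t=1:−1/345600 t=2:+1/241920 t=3:−1/2903040 = 13/14515200; 3j²(4 7 5; 1 -4 3) = Δ·Π!·Σ² = 13/7140  (sign +1)
I_A²/I_B² = (77/4420)/(13/7140) = 1617/169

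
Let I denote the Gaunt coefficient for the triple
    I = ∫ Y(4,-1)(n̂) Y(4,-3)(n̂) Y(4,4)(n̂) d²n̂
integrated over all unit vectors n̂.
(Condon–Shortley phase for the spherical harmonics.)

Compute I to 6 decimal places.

Rules hold: Σm=0, L=12 even, 0≤4≤8.
N = 9·9·9 = 729
Δ = 4!·4!·4!/13! = 1/450450
Racah Σ t=0..4: t=0:+1/13824 t=1:−1/216 t=2:+1/64 t=3:−1/216 t=4:+1/13824 = 5/768
⇒ 3j(4 4 4; 0 0 0)² = 18/1001, sgn +1
Racah Σ t=1..1: t=1:−1/3456 = -1/3456
⇒ 3j(4 4 4; -1 -3 4)² = 35/1287, sgn -1
4πI² = N·(3j₀)²·(3jₘ)² = 7290/20449
I = -1·√(0.356497/4π) = -0.16843130

-0.168431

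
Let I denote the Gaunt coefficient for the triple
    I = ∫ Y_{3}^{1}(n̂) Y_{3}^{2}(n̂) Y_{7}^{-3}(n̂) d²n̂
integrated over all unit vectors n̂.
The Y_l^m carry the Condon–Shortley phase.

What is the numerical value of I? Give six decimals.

|3−3|≤7≤3+3 violated ⇒ I = 0

0.000000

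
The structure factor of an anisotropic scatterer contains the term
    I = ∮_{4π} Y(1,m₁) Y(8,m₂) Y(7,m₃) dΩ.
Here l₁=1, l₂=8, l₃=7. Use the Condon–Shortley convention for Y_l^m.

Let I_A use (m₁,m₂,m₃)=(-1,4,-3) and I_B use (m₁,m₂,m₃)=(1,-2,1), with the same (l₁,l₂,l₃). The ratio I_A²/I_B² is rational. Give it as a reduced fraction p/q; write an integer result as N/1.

22/15

Same 1,8,7: normalisation and zero-m 3j drop out of the ratio.
A: Δ: 2! 0! 14! / 17! → 1/2040; sum: t=2:+1/174182400 = 1/174182400; 3j²(1 8 7; -1 4 -3) = Δ·Π!·Σ² = 11/340  (sign +1)
B: Δ: 2! 0! 14! / 17! → 1/2040; sum: t=0:+1/58060800 = 1/58060800; 3j²(1 8 7; 1 -2 1) = Δ·Π!·Σ² = 3/136  (sign +1)
I_A²/I_B² = (11/340)/(3/136) = 22/15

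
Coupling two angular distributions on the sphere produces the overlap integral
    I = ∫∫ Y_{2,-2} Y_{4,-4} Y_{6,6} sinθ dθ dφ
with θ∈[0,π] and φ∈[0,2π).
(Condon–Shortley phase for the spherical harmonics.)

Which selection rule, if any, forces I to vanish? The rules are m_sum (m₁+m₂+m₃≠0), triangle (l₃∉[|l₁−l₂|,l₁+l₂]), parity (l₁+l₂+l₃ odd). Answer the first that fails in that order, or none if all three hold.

none

azimuthal sum: -2 − 4 + 6 = 0  ✓
2 ≤ 6 ≤ 6 (triangle on l)  ✓
L = 2 + 4 + 6 = 12 (even)  ✓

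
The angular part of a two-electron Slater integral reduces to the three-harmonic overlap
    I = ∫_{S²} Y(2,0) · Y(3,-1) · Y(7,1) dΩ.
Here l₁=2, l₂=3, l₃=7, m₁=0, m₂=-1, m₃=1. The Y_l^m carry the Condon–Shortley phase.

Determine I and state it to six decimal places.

triangle: need 1≤l₃≤5, have 7; I=0

0.000000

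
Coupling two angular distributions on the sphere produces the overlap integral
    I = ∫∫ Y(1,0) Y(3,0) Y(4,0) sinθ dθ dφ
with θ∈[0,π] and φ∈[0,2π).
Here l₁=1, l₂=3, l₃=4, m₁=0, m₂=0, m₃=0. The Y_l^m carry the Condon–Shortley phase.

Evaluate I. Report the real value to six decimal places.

m-sum 0 ✓  L=8 even ✓  2≤4≤4 ✓
Π(2lᵢ+1) = 3×7×9 = 189
triangle coeff Δ(1,3,4) = 1/252
Σ_t [0,0]: t=0:+1/36 = 1/36
(3j)²=4/63 [(1 3 4; 0 0 0)], sign=+1
(m-triple is (0,0,0) — same symbol as above.)
⇒ 4πI² = 16/21
I = (+1)√(16/21/(4π)) = 0.24623252

0.246233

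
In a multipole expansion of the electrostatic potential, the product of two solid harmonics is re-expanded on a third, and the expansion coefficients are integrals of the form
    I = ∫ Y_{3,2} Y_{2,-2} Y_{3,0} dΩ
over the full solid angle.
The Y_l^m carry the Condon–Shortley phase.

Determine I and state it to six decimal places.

Rules hold: Σm=0, L=8 even, 1≤3≤5.
N = 7·5·7 = 245
Δ = 2!·4!·2!/9! = 1/3780
Racah Σ t=0..2: t=0:+1/24 t=1:−1/4 t=2:+1/24 = -1/6
⇒ 3j(3 2 3; 0 0 0)² = 4/105, sgn +1
Racah Σ t=0..0: t=0:+1/24 = 1/24
⇒ 3j(3 2 3; 2 -2 0)² = 1/21, sgn -1
4πI² = N·(3j₀)²·(3jₘ)² = 4/9
I = -1·√(0.444444/4π) = -0.18806319

-0.188063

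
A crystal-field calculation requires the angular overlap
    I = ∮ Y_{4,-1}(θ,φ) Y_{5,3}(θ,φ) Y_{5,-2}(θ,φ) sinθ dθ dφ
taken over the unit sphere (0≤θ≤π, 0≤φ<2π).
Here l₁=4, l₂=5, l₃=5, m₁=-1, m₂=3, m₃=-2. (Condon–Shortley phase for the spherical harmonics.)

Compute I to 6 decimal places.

m-sum 0 ✓  L=14 even ✓  1≤5≤9 ✓
Π(2lᵢ+1) = 9×11×11 = 1089
triangle coeff Δ(4,5,5) = 1/3153150
Σ_t [0,4]: t=0:+1/69120 t=1:−1/1728 t=2:+1/576 t=3:−1/1728 t=4:+1/69120 = 7/11520
(3j)²=2/143 [(4 5 5; 0 0 0)], sign=-1
Σ_t [2,4]: t=2:+1/17280 t=3:−1/2880 t=4:+1/6912 = -1/6912
(3j)²=5/429 [(4 5 5; -1 3 -2)], sign=+1
⇒ 4πI² = 30/169
I = (-1)√(30/169/(4π)) = -0.11885360

-0.118854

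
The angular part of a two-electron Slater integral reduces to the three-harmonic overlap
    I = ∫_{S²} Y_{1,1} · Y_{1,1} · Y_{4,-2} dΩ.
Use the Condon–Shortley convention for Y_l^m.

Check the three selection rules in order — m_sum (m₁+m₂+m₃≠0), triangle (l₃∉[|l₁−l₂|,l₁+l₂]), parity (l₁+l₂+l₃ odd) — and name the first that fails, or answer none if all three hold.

m₁+m₂+m₃ = 1 + 1 − 2 = 0  ✓
triangle: |1−1|=0 ≤ l₃=4 ≤ 1+1=2  ✗
parity: l₁+l₂+l₃ = 6 is even

triangle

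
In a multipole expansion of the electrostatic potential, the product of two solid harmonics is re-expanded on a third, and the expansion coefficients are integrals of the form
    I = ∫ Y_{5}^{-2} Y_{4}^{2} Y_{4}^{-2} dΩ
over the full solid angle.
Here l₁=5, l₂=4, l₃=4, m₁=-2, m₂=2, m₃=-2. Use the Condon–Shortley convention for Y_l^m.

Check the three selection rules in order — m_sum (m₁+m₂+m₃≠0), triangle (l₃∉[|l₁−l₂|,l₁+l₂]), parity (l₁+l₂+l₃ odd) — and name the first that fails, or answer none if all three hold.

m_sum

Σmᵢ = -2  ✗
l₃∈[|l₁−l₂|,l₁+l₂]=[1,9], have l₃=4
Σlᵢ = 13 ⇒ odd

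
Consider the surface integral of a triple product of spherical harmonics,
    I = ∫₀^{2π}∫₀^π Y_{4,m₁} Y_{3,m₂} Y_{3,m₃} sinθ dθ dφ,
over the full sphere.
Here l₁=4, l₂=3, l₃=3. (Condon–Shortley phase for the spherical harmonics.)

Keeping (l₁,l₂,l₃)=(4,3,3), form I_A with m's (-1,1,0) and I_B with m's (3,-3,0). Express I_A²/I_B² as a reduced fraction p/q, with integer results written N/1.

5/21

l's match ⇒ only the (l;m) 3-j factors differ between A and B.
A: triangle coeff Δ(4,3,3) = 1/34650; Σ_t [2,4]: t=2:+1/48 t=3:−1/24 t=4:+1/288 = -5/288; (3j)²=5/462 [(4 3 3; -1 1 0)], sign=+1
B: triangle coeff Δ(4,3,3) = 1/34650; Σ_t [0,0]: t=0:+1/288 = 1/288; (3j)²=1/22 [(4 3 3; 3 -3 0)], sign=-1
I_A²/I_B² = (5/462)/(1/22) = 5/21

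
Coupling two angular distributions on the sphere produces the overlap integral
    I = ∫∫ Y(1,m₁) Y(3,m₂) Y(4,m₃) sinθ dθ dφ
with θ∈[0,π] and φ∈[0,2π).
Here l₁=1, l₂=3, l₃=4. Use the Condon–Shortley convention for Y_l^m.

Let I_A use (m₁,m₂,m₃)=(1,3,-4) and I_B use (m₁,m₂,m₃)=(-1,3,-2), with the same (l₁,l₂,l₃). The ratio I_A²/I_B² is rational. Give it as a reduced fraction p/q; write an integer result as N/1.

l's match ⇒ only the (l;m) 3-j factors differ between A and B.
A: triangle coeff Δ(1,3,4) = 1/252; Σ_t [0,0]: t=0:+1/1440 = 1/1440; (3j)²=1/9 [(1 3 4; 1 3 -4)], sign=+1
B: triangle coeff Δ(1,3,4) = 1/252; Σ_t [0,0]: t=0:+1/1440 = 1/1440; (3j)²=1/252 [(1 3 4; -1 3 -2)], sign=+1
I_A²/I_B² = (1/9)/(1/252) = 28/1

28/1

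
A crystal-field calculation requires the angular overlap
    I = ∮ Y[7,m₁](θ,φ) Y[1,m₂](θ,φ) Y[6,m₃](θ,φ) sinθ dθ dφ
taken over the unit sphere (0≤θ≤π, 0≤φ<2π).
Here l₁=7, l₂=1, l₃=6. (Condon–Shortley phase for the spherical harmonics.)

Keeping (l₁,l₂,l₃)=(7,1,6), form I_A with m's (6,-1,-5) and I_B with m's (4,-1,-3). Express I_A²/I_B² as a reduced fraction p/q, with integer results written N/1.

Shared (l₁,l₂,l₃)=(7,1,6): N and (l;000)² cancel in I_A²/I_B².
A: Δ = 2!·12!·0!/15! = 1/1365; Racah Σ t=0..0: t=0:+1/79833600 = 1/79833600; ⇒ 3j(7 1 6; 6 -1 -5)² = 2/35, sgn -1
B: Δ = 2!·12!·0!/15! = 1/1365; Racah Σ t=0..0: t=0:+1/4354560 = 1/4354560; ⇒ 3j(7 1 6; 4 -1 -3)² = 11/273, sgn -1
I_A²/I_B² = (2/35)/(11/273) = 78/55

78/55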